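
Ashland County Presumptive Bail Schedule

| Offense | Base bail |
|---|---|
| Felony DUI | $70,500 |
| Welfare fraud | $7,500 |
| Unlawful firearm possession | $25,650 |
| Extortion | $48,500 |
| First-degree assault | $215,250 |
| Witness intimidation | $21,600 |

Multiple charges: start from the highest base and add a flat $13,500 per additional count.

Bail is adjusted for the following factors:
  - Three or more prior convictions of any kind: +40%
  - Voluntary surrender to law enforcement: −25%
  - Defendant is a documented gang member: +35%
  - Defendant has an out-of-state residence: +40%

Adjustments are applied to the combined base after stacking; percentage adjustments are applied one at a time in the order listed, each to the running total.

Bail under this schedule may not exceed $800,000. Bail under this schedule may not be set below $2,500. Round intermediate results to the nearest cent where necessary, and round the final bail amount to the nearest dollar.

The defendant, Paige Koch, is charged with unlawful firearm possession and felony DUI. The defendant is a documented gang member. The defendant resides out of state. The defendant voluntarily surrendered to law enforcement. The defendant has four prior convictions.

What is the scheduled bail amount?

$166,698

Base amounts from the schedule: unlawful firearm possession $25,650; felony DUI $70,500.
Stacking rule: highest base plus $13,500 per additional charge. Highest is felony DUI at $70,500; 1 additional charge → +$13,500. Combined base = $84,000.
Three or more prior convictions of any kind (+40%): $84,000 × 1.4 = $117,600.
Voluntary surrender to law enforcement (−25%): $117,600 × 0.75 = $88,200.
Defendant is a documented gang member (+35%): $88,200 × 1.35 = $119,070.
Defendant has an out-of-state residence (+40%): $119,070 × 1.4 = $166,698.
$166,698 is within the $800,000 maximum.
$166,698 is at or above the $2,500 minimum.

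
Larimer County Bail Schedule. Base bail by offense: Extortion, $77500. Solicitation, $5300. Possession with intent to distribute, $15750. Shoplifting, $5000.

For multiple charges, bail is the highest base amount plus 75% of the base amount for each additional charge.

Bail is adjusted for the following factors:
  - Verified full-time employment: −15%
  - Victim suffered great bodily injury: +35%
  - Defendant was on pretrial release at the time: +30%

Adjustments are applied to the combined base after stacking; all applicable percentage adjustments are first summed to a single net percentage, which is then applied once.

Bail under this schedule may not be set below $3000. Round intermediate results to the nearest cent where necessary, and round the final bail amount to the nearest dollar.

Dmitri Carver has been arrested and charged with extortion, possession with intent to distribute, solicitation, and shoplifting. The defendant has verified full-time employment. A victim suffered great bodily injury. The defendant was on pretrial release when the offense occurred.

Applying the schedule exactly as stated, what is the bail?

Base amounts from the schedule: extortion $77500; possession with intent to distribute $15750; solicitation $5300; shoplifting $5000.
Stacking rule: highest base plus 75% of each additional charge. Highest is extortion at $77500. Additional: $15750 × 75% = $11812.50; $5300 × 75% = $3975; $5000 × 75% = $3750. Combined base = $77500 + $19537.50 = $97037.50.
Net percentage adjustment: −15% +35% +30% = +50%. $97037.50 × 1.5 = $145556.25.
$145556.25 is at or above the $3000 minimum.
Rounded to the nearest dollar: $145556.

$145556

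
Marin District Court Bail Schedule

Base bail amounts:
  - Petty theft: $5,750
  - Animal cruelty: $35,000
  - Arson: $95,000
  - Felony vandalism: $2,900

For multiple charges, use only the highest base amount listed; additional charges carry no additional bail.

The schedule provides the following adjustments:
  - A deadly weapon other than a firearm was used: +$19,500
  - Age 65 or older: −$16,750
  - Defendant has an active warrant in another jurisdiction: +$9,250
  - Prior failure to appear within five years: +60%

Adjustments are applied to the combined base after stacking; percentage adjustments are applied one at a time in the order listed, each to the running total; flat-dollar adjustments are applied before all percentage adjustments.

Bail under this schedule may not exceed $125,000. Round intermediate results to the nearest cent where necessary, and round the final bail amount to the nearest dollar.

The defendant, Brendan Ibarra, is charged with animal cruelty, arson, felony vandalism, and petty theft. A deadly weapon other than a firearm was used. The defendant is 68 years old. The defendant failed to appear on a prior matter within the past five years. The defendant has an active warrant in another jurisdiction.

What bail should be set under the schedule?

$125,000

Base amounts from the schedule: animal cruelty $35,000; arson $95,000; felony vandalism $2,900; petty theft $5,750.
Stacking rule: use the highest base only. Highest is arson at $95,000. Combined base = $95,000.
A deadly weapon other than a firearm was used (+$19,500 flat): $95,000 + $19,500 = $114,500.
Age 65 or older (−$16,750 flat): $114,500 − $16,750 = $97,750.
Defendant has an active warrant in another jurisdiction (+$9,250 flat): $97,750 + $9,250 = $107,000.
Prior failure to appear within five years (+60%): $107,000 × 1.6 = $171,200.
Result $171,200 exceeds the maximum of $125,000; bail is capped at $125,000.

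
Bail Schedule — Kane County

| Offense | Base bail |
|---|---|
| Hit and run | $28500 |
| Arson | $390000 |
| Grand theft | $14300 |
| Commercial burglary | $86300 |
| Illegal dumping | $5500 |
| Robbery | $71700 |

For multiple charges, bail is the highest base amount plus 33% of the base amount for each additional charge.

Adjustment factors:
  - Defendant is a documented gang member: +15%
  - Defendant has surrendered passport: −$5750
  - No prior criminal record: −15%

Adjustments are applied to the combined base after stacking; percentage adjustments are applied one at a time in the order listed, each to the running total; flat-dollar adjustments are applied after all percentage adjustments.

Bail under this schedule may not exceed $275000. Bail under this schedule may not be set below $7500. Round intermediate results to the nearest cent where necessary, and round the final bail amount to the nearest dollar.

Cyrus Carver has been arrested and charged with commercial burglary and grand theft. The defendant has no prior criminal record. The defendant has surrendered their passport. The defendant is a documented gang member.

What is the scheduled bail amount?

Base amounts from the schedule: commercial burglary $86300; grand theft $14300.
Stacking rule: highest base plus 33% of each additional charge. Highest is commercial burglary at $86300. Additional: $14300 × 33% = $4719. Combined base = $86300 + $4719 = $91019.
Defendant is a documented gang member (+15%): $91019 × 1.15 = $104671.85.
No prior criminal record (−15%): $104671.85 × 0.85 = $88971.07.
Defendant has surrendered passport (−$5750 flat): $88971.07 − $5750 = $83221.07.
$83221.07 is within the $275000 maximum.
$83221.07 is at or above the $7500 minimum.
Rounded to the nearest dollar: $83221.

$83221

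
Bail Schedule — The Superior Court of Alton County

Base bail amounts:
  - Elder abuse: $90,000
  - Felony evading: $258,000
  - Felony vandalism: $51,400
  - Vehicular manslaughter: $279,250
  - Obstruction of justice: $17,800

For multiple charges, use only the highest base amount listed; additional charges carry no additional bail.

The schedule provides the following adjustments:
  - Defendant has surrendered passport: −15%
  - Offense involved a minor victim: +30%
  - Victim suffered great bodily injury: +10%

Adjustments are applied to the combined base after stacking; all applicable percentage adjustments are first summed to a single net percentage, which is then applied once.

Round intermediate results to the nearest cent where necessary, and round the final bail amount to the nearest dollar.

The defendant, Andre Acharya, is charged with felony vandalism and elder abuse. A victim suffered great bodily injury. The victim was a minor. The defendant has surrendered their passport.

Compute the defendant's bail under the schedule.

$112,500

Base amounts from the schedule: felony vandalism $51,400; elder abuse $90,000.
Stacking rule: use the highest base only. Highest is elder abuse at $90,000. Combined base = $90,000.
Net percentage adjustment: −15% +30% +10% = +25%. $90,000 × 1.25 = $112,500.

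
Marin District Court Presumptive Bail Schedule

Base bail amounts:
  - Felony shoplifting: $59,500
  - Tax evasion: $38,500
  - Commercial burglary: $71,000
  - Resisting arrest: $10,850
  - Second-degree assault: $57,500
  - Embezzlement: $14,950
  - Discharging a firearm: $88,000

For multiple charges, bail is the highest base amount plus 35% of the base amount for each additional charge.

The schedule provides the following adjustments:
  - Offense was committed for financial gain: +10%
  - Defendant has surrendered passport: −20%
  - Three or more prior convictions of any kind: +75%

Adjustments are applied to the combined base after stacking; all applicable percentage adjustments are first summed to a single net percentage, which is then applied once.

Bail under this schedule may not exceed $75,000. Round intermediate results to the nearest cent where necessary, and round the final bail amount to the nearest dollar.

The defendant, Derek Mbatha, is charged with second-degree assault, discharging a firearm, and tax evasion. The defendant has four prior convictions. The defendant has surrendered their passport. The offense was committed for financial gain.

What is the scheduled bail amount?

$75,000

Base amounts from the schedule: second-degree assault $57,500; discharging a firearm $88,000; tax evasion $38,500.
Stacking rule: highest base plus 35% of each additional charge. Highest is discharging a firearm at $88,000. Additional: $57,500 × 35% = $20,125; $38,500 × 35% = $13,475. Combined base = $88,000 + $33,600 = $121,600.
Net percentage adjustment: +10% −20% +75% = +65%. $121,600 × 1.65 = $200,640.
Result $200,640 exceeds the maximum of $75,000; bail is capped at $75,000.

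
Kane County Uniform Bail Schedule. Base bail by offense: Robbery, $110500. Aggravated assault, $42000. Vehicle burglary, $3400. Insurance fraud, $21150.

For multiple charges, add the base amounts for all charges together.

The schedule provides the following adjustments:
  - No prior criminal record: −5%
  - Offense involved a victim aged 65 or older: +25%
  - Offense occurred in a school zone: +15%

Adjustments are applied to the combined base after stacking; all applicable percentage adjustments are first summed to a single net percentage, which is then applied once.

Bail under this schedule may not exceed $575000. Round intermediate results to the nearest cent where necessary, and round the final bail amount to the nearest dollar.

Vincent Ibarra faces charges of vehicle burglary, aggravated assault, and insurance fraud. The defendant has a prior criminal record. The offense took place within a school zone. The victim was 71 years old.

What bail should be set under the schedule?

Base amounts from the schedule: vehicle burglary $3400; aggravated assault $42000; insurance fraud $21150.
Stacking rule: sum of all bases. $3400 + $42000 + $21150 = $66550.
Net percentage adjustment: +25% +15% = +40%. $66550 × 1.4 = $93170.
$93170 is within the $575000 maximum.

$93170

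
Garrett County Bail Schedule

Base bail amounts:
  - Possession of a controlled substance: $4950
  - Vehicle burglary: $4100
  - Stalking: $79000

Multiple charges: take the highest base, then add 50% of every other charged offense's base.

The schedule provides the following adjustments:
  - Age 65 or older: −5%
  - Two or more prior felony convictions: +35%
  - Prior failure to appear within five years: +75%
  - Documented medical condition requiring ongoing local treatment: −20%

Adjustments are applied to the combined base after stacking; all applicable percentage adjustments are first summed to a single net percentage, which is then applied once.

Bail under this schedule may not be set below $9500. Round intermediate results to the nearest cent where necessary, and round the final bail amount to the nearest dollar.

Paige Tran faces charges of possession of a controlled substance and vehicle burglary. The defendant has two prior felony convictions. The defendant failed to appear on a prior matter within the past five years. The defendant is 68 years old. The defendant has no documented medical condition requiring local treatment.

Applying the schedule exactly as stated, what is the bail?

Base amounts from the schedule: possession of a controlled substance $4950; vehicle burglary $4100.
Stacking rule: highest base plus 50% of each additional charge. Highest is possession of a controlled substance at $4950. Additional: $4100 × 50% = $2050. Combined base = $4950 + $2050 = $7000.
Net percentage adjustment: −5% +35% +75% = +105%. $7000 × 2.05 = $14350.
$14350 is at or above the $9500 minimum.

$14350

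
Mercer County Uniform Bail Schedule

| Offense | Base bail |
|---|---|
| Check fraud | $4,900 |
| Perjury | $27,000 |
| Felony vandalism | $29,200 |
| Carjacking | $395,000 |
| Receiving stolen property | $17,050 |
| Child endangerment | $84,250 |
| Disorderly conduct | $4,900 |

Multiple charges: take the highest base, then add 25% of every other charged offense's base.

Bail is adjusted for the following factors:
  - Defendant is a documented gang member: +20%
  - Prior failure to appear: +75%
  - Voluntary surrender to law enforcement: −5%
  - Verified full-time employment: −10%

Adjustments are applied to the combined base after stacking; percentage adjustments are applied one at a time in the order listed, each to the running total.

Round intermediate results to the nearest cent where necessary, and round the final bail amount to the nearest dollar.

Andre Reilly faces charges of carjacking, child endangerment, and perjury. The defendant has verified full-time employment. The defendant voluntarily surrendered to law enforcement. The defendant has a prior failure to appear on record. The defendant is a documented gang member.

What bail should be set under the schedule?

Base amounts from the schedule: carjacking $395,000; child endangerment $84,250; perjury $27,000.
Stacking rule: highest base plus 25% of each additional charge. Highest is carjacking at $395,000. Additional: $84,250 × 25% = $21,062.50; $27,000 × 25% = $6,750. Combined base = $395,000 + $27,812.50 = $422,812.50.
Defendant is a documented gang member (+20%): $422,812.50 × 1.2 = $507,375.
Prior failure to appear (+75%): $507,375 × 1.75 = $887,906.25.
Voluntary surrender to law enforcement (−5%): $887,906.25 × 0.95 = $843,510.94.
Verified full-time employment (−10%): $843,510.94 × 0.9 = $759,159.85.
Rounded to the nearest dollar: $759,160.

$759,160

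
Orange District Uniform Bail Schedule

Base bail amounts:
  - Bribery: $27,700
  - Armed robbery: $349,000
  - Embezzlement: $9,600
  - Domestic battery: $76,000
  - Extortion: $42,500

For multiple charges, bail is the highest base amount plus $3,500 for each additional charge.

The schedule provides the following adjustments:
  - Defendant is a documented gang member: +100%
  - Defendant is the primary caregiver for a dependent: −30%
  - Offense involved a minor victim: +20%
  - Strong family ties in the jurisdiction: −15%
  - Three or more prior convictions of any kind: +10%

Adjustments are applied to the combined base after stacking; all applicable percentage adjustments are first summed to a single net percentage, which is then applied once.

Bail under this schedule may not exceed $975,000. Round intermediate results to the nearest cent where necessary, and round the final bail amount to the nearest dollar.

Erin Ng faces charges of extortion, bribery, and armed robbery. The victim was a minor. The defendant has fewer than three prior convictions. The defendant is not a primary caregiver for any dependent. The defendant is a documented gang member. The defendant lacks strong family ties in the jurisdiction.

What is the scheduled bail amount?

$783,200

Base amounts from the schedule: extortion $42,500; bribery $27,700; armed robbery $349,000.
Stacking rule: highest base plus $3,500 per additional charge. Highest is armed robbery at $349,000; 2 additional charges → +$7,000. Combined base = $356,000.
Net percentage adjustment: +100% +20% = +120%. $356,000 × 2.2 = $783,200.
$783,200 is within the $975,000 maximum.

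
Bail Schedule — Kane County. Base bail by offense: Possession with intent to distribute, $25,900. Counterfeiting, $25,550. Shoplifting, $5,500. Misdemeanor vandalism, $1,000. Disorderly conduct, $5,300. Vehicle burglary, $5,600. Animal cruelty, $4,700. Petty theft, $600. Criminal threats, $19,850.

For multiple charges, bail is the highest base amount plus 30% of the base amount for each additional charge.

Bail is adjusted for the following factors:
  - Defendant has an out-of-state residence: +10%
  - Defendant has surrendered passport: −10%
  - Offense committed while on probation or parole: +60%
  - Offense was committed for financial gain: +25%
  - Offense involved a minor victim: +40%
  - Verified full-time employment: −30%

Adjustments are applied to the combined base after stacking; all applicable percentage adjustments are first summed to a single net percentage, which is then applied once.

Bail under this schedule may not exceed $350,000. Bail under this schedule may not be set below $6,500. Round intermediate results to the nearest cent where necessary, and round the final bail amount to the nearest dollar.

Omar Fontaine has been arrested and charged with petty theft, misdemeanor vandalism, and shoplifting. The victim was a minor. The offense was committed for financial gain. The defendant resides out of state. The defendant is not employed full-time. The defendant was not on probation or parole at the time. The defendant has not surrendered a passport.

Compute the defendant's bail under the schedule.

$10,465

Base amounts from the schedule: petty theft $600; misdemeanor vandalism $1,000; shoplifting $5,500.
Stacking rule: highest base plus 30% of each additional charge. Highest is shoplifting at $5,500. Additional: $600 × 30% = $180; $1,000 × 30% = $300. Combined base = $5,500 + $480 = $5,980.
Net percentage adjustment: +10% +25% +40% = +75%. $5,980 × 1.75 = $10,465.
$10,465 is within the $350,000 maximum.
$10,465 is at or above the $6,500 minimum.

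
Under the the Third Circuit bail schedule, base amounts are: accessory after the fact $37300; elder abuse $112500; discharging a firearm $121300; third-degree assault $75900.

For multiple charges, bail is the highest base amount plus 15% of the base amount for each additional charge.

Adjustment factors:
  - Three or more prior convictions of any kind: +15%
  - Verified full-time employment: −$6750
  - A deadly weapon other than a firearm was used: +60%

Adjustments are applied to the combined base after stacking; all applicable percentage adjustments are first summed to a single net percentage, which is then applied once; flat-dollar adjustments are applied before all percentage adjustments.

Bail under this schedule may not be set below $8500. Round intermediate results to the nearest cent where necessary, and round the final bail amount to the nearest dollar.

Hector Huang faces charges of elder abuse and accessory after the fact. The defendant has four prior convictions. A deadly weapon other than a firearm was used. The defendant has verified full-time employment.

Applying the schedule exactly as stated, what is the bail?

$194854

Base amounts from the schedule: elder abuse $112500; accessory after the fact $37300.
Stacking rule: highest base plus 15% of each additional charge. Highest is elder abuse at $112500. Additional: $37300 × 15% = $5595. Combined base = $112500 + $5595 = $118095.
Verified full-time employment (−$6750 flat): $118095 − $6750 = $111345.
Net percentage adjustment: +15% +60% = +75%. $111345 × 1.75 = $194853.75.
$194853.75 is at or above the $8500 minimum.
Rounded to the nearest dollar: $194854.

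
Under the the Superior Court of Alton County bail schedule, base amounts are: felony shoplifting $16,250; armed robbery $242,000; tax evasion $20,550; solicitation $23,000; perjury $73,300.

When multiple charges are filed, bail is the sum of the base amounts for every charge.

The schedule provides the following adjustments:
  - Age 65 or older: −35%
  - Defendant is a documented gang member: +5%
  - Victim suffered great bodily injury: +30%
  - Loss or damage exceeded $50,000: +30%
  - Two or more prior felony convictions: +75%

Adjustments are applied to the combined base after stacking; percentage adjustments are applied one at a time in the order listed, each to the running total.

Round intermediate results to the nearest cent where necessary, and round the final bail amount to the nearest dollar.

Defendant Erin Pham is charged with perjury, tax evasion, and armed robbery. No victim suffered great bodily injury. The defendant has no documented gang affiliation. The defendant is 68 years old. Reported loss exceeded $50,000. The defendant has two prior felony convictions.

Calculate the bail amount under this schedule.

$496,638

Base amounts from the schedule: perjury $73,300; tax evasion $20,550; armed robbery $242,000.
Stacking rule: sum of all bases. $73,300 + $20,550 + $242,000 = $335,850.
Age 65 or older (−35%): $335,850 × 0.65 = $218,302.50.
Loss or damage exceeded $50,000 (+30%): $218,302.50 × 1.3 = $283,793.25.
Two or more prior felony convictions (+75%): $283,793.25 × 1.75 = $496,638.19.
Rounded to the nearest dollar: $496,638.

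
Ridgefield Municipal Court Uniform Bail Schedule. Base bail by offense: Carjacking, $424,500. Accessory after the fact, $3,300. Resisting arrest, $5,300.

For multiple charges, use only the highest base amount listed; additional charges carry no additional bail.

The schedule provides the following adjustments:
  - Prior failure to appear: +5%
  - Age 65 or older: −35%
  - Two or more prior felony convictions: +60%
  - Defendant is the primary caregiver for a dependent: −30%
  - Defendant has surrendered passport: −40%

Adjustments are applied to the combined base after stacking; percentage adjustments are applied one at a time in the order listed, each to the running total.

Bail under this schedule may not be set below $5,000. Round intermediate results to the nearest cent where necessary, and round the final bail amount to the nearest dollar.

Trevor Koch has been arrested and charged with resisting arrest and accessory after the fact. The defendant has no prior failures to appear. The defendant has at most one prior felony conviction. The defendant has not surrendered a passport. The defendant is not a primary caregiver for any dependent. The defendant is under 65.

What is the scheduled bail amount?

Base amounts from the schedule: resisting arrest $5,300; accessory after the fact $3,300.
Stacking rule: use the highest base only. Highest is resisting arrest at $5,300. Combined base = $5,300.
No adjustment factors apply to this defendant.
$5,300 is at or above the $5,000 minimum.

$5,300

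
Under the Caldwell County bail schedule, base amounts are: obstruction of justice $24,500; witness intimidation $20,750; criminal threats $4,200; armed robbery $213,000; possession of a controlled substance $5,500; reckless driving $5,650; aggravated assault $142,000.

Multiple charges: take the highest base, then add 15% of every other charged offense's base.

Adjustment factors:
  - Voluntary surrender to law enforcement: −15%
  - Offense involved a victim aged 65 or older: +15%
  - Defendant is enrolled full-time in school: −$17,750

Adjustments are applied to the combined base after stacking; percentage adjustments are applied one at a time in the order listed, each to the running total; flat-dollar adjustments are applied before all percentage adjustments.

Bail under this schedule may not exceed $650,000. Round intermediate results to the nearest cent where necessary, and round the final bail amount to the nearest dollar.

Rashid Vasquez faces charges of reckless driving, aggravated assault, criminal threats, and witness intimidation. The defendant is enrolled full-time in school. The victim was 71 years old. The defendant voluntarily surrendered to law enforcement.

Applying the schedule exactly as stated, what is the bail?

$125,941

Base amounts from the schedule: reckless driving $5,650; aggravated assault $142,000; criminal threats $4,200; witness intimidation $20,750.
Stacking rule: highest base plus 15% of each additional charge. Highest is aggravated assault at $142,000. Additional: $5,650 × 15% = $847.50; $4,200 × 15% = $630; $20,750 × 15% = $3,112.50. Combined base = $142,000 + $4,590 = $146,590.
Defendant is enrolled full-time in school (−$17,750 flat): $146,590 − $17,750 = $128,840.
Voluntary surrender to law enforcement (−15%): $128,840 × 0.85 = $109,514.
Offense involved a victim aged 65 or older (+15%): $109,514 × 1.15 = $125,941.10.
$125,941.10 is within the $650,000 maximum.
Rounded to the nearest dollar: $125,941.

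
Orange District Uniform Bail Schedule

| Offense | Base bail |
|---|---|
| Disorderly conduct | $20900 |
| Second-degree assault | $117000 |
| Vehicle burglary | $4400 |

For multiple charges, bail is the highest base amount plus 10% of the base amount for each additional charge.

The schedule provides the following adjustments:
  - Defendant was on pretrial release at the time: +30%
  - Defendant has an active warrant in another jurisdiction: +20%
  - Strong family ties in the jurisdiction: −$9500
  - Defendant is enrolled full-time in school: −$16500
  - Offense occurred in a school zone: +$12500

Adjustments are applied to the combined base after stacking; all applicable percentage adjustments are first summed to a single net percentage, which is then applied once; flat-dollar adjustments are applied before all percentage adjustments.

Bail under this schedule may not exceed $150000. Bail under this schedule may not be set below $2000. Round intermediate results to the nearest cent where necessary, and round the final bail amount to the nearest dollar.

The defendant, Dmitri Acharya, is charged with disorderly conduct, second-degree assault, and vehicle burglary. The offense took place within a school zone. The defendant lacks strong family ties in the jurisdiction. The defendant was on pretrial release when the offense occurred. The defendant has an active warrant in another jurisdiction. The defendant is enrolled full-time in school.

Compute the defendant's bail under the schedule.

$150000

Base amounts from the schedule: disorderly conduct $20900; second-degree assault $117000; vehicle burglary $4400.
Stacking rule: highest base plus 10% of each additional charge. Highest is second-degree assault at $117000. Additional: $20900 × 10% = $2090; $4400 × 10% = $440. Combined base = $117000 + $2530 = $119530.
Defendant is enrolled full-time in school (−$16500 flat): $119530 − $16500 = $103030.
Offense occurred in a school zone (+$12500 flat): $103030 + $12500 = $115530.
Net percentage adjustment: +30% +20% = +50%. $115530 × 1.5 = $173295.
Result $173295 exceeds the maximum of $150000; bail is capped at $150000.
$150000 is at or above the $2000 minimum.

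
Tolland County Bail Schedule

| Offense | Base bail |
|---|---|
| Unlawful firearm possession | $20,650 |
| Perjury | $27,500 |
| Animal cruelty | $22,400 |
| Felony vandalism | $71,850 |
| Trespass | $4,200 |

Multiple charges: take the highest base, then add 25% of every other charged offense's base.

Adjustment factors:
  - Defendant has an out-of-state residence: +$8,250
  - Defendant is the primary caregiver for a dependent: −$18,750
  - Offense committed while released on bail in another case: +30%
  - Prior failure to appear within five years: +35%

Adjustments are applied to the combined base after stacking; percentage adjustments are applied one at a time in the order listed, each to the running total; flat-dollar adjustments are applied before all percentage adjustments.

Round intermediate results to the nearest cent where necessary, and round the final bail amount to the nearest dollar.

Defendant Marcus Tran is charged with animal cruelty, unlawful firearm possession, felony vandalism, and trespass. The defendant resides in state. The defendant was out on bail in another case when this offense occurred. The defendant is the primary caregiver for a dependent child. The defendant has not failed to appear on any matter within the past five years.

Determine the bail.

Base amounts from the schedule: animal cruelty $22,400; unlawful firearm possession $20,650; felony vandalism $71,850; trespass $4,200.
Stacking rule: highest base plus 25% of each additional charge. Highest is felony vandalism at $71,850. Additional: $22,400 × 25% = $5,600; $20,650 × 25% = $5,162.50; $4,200 × 25% = $1,050. Combined base = $71,850 + $11,812.50 = $83,662.50.
Defendant is the primary caregiver for a dependent (−$18,750 flat): $83,662.50 − $18,750 = $64,912.50.
Offense committed while released on bail in another case (+30%): $64,912.50 × 1.3 = $84,386.25.
Rounded to the nearest dollar: $84,386.

$84,386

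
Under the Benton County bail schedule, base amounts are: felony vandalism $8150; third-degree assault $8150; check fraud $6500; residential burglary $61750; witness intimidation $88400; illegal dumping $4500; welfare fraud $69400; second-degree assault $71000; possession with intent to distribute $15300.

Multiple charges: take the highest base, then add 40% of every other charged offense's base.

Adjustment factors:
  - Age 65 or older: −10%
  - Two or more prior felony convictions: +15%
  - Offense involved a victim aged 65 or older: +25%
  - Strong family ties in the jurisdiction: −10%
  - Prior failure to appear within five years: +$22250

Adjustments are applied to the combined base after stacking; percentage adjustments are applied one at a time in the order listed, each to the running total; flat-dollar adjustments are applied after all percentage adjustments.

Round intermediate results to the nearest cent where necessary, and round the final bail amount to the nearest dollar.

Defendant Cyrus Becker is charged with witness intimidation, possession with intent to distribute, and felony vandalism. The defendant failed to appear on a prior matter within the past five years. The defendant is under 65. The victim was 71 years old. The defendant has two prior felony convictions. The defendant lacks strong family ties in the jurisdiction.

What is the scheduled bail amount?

$162809

Base amounts from the schedule: witness intimidation $88400; possession with intent to distribute $15300; felony vandalism $8150.
Stacking rule: highest base plus 40% of each additional charge. Highest is witness intimidation at $88400. Additional: $15300 × 40% = $6120; $8150 × 40% = $3260. Combined base = $88400 + $9380 = $97780.
Two or more prior felony convictions (+15%): $97780 × 1.15 = $112447.
Offense involved a victim aged 65 or older (+25%): $112447 × 1.25 = $140558.75.
Prior failure to appear within five years (+$22250 flat): $140558.75 + $22250 = $162808.75.
Rounded to the nearest dollar: $162809.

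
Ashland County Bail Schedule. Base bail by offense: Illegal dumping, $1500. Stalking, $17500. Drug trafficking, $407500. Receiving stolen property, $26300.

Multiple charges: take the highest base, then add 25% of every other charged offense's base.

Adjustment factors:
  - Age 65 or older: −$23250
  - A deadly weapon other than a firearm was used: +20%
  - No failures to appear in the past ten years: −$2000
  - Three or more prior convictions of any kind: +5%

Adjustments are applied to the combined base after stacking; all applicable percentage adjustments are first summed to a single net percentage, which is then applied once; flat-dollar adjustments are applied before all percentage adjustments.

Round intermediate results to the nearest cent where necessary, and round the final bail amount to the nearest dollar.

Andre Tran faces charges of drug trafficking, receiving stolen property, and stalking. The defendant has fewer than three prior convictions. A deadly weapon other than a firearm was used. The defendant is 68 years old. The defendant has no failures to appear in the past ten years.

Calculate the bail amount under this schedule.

$471840

Base amounts from the schedule: drug trafficking $407500; receiving stolen property $26300; stalking $17500.
Stacking rule: highest base plus 25% of each additional charge. Highest is drug trafficking at $407500. Additional: $26300 × 25% = $6575; $17500 × 25% = $4375. Combined base = $407500 + $10950 = $418450.
Age 65 or older (−$23250 flat): $418450 − $23250 = $395200.
No failures to appear in the past ten years (−$2000 flat): $395200 − $2000 = $393200.
A deadly weapon other than a firearm was used (+20%): $393200 × 1.2 = $471840.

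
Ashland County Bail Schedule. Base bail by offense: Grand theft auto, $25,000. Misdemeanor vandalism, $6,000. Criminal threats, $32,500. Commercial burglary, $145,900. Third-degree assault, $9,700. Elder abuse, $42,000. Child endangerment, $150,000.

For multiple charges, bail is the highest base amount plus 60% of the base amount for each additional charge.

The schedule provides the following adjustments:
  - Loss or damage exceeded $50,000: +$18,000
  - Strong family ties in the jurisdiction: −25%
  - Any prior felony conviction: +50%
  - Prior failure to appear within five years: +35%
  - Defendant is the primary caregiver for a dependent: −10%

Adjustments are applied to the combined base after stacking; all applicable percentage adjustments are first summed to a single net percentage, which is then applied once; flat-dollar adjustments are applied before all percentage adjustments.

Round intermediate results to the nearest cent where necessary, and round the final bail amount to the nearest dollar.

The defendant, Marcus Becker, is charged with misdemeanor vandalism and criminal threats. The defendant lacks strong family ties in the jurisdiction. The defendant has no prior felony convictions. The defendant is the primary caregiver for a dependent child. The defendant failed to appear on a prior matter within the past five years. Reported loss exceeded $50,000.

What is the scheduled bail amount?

$67,625

Base amounts from the schedule: misdemeanor vandalism $6,000; criminal threats $32,500.
Stacking rule: highest base plus 60% of each additional charge. Highest is criminal threats at $32,500. Additional: $6,000 × 60% = $3,600. Combined base = $32,500 + $3,600 = $36,100.
Loss or damage exceeded $50,000 (+$18,000 flat): $36,100 + $18,000 = $54,100.
Net percentage adjustment: +35% −10% = +25%. $54,100 × 1.25 = $67,625.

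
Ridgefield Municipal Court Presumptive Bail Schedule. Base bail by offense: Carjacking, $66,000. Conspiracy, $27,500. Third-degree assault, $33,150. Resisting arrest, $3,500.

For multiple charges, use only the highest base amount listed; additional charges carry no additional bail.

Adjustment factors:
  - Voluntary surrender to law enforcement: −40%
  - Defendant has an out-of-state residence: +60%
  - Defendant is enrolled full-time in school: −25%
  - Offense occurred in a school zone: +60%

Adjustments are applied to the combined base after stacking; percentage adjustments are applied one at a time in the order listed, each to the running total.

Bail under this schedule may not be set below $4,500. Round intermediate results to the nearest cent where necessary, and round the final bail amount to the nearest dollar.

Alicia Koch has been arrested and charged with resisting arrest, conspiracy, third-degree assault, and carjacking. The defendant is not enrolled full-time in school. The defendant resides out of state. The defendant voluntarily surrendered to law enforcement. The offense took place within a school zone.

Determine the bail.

$101,376

Base amounts from the schedule: resisting arrest $3,500; conspiracy $27,500; third-degree assault $33,150; carjacking $66,000.
Stacking rule: use the highest base only. Highest is carjacking at $66,000. Combined base = $66,000.
Voluntary surrender to law enforcement (−40%): $66,000 × 0.6 = $39,600.
Defendant has an out-of-state residence (+60%): $39,600 × 1.6 = $63,360.
Offense occurred in a school zone (+60%): $63,360 × 1.6 = $101,376.
$101,376 is at or above the $4,500 minimum.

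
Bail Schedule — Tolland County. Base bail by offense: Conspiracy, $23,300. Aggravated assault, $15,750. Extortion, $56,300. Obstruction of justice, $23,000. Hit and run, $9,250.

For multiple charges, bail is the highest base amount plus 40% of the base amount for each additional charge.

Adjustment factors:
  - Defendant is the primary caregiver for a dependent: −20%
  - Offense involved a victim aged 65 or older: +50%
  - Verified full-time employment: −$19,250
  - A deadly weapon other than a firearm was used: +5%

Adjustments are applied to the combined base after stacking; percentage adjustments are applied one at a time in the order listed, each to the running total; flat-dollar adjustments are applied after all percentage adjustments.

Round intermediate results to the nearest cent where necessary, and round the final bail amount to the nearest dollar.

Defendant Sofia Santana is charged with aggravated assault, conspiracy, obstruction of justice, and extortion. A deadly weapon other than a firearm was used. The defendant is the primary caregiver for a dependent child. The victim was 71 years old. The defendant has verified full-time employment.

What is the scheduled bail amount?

$82,961

Base amounts from the schedule: aggravated assault $15,750; conspiracy $23,300; obstruction of justice $23,000; extortion $56,300.
Stacking rule: highest base plus 40% of each additional charge. Highest is extortion at $56,300. Additional: $15,750 × 40% = $6,300; $23,300 × 40% = $9,320; $23,000 × 40% = $9,200. Combined base = $56,300 + $24,820 = $81,120.
Defendant is the primary caregiver for a dependent (−20%): $81,120 × 0.8 = $64,896.
Offense involved a victim aged 65 or older (+50%): $64,896 × 1.5 = $97,344.
A deadly weapon other than a firearm was used (+5%): $97,344 × 1.05 = $102,211.20.
Verified full-time employment (−$19,250 flat): $102,211.20 − $19,250 = $82,961.20.
Rounded to the nearest dollar: $82,961.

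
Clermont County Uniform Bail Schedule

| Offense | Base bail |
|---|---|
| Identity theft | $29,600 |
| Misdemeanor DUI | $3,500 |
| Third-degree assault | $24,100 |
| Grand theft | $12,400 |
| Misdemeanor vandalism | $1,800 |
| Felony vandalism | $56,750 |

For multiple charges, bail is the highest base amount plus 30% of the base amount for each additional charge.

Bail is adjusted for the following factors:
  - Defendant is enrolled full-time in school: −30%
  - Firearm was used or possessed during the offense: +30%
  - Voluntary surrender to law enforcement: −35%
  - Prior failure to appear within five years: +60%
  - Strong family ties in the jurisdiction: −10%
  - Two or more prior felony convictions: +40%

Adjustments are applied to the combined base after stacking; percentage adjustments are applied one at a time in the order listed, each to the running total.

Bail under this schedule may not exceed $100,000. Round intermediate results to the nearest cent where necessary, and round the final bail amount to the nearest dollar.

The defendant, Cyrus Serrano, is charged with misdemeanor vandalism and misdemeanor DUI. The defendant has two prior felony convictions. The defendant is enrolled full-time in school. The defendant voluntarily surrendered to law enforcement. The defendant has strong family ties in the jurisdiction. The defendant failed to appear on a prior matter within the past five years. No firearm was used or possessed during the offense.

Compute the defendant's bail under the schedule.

$3,706

Base amounts from the schedule: misdemeanor vandalism $1,800; misdemeanor DUI $3,500.
Stacking rule: highest base plus 30% of each additional charge. Highest is misdemeanor DUI at $3,500. Additional: $1,800 × 30% = $540. Combined base = $3,500 + $540 = $4,040.
Defendant is enrolled full-time in school (−30%): $4,040 × 0.7 = $2,828.
Voluntary surrender to law enforcement (−35%): $2,828 × 0.65 = $1,838.20.
Prior failure to appear within five years (+60%): $1,838.20 × 1.6 = $2,941.12.
Strong family ties in the jurisdiction (−10%): $2,941.12 × 0.9 = $2,647.01.
Two or more prior felony convictions (+40%): $2,647.01 × 1.4 = $3,705.81.
$3,705.81 is within the $100,000 maximum.
Rounded to the nearest dollar: $3,706.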